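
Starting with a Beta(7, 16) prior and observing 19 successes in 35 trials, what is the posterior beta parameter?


Posterior beta = prior beta + failures
Failures = 35 - 19 = 16
beta_post = 16 + 16 = 32

32


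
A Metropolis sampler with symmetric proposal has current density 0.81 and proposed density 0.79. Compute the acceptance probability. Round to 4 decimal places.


For symmetric proposals, acceptance = min(1, pi(x*)/pi(x))
= min(1, 0.79/0.81)
= min(1, 0.9753) = 0.9753

0.9753


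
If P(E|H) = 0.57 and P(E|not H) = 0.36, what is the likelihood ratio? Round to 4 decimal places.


Likelihood ratio = P(E|H) / P(E|not H)
= 0.57 / 0.36
= 1.5833

1.5833


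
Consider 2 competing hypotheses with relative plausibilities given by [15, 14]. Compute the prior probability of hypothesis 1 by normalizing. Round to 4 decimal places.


Sum of weights = 15 + 14 = 29
Normalized prior for H1 = 15 / 29
= 0.5172

0.5172


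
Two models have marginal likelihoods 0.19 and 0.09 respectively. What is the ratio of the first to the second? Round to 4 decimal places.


Evidence ratio = 0.19 / 0.09
= 2.1111

2.1111


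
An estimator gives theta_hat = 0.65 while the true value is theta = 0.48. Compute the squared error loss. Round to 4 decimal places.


The squared error loss is (theta_hat - theta)^2
= (0.65 - 0.48)^2
= (0.17)^2 = 0.0289

0.0289


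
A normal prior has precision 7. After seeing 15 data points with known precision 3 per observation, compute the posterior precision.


In the conjugate normal model, precisions add:
tau_posterior = tau_prior + n * tau_data
= 7 + 15*3 = 52

52


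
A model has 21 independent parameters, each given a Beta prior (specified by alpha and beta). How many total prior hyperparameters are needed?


Each Beta prior needs 2 hyperparameters (alpha and beta).
Total = 2 * 21 = 42

42


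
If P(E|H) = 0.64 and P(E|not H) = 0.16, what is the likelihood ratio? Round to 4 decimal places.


Likelihood ratio = P(E|H) / P(E|not H)
= 0.64 / 0.16
= 4.0

4.0


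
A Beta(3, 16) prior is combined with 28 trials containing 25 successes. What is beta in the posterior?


In conjugate updating:
beta_posterior = beta_prior + (n - k)
= 16 + (28 - 25)
= 16 + 3 = 19

19


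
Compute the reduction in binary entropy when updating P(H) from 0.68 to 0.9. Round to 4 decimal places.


H_before = -p*log2(p) - (1-p)*log2(1-p) for p=0.68: 0.9044
H_after for p=0.9: 0.469
Reduction = 0.9044 - 0.469 = 0.4354

0.4354


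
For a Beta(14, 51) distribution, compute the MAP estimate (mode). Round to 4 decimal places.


MAP = mode = (a-1)/(a+b-2)
= (14-1)/(14+51-2)
= 13/63 = 0.2063

0.2063


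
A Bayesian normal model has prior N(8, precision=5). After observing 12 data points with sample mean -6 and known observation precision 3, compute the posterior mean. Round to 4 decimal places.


Posterior mean = (prior_precision * prior_mean + n * data_precision * data_mean) / (prior_precision + n * data_precision)
Numerator = 5*8 + 12*3*-6 = -176
Denominator = 5 + 12*3 = 41
Posterior mean = -4.2927

-4.2927


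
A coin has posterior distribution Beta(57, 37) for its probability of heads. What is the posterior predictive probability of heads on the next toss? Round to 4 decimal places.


Posterior predictive = E[theta] = alpha/(alpha+beta)
= 57/94
= 0.6064

0.6064


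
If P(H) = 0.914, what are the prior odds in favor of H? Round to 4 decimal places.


Prior odds = P(H) / (1 - P(H))
= 0.914 / 0.086
= 10.6279

10.6279


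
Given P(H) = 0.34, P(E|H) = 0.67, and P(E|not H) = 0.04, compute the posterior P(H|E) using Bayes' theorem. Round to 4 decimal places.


By Bayes' theorem: P(H|E) = P(E|H)*P(H) / P(E)
P(E) = P(E|H)*P(H) + P(E|not H)*P(not H)
P(E) = 0.67*0.34 + 0.04*0.66 = 0.2542
P(H|E) = 0.67*0.34 / 0.2542 = 0.8961

0.8961


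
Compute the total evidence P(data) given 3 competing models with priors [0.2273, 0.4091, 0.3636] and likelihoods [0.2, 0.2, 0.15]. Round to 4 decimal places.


Marginal likelihood = sum P(model_i) * P(data|model_i)
Model 1: 0.2273 * 0.2 = 0.0455
Model 2: 0.4091 * 0.2 = 0.0818
Model 3: 0.3636 * 0.15 = 0.0545
Total = 0.1818

0.1818


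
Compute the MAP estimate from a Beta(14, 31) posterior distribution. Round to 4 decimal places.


MAP = mode of Beta distribution
= (alpha - 1)/(alpha + beta - 2)
= (14-1)/(14+31-2)
= 13/43 = 0.3023

0.3023


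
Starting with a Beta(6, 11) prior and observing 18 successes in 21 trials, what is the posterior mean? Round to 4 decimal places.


Posterior parameters: alpha = 6 + 18 = 24
beta = 11 + 3 = 14
Posterior mean = alpha / (alpha + beta) = 24 / 38
= 0.6316

0.6316


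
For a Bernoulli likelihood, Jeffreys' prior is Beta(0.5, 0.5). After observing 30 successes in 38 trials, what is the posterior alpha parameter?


Jeffreys' prior for Bernoulli is Beta(0.5, 0.5).
Posterior is Beta(0.5 + k, 0.5 + n - k).
Posterior alpha = 0.5 + k = 0.5 + 30 = 30.5

30.5


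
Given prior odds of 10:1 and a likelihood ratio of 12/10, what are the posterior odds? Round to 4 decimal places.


Posterior odds = prior odds * LR
Prior odds = 10/1 = 10.0
LR = 12/10 = 1.2
Posterior odds = 10.0 * 1.2 = 12.0

12.0


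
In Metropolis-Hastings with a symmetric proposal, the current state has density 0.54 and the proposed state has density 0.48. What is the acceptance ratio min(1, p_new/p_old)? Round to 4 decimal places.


Ratio = p_new / p_old = 0.48 / 0.54 = 0.8889
Acceptance = min(1, 0.8889) = 0.8889

0.8889


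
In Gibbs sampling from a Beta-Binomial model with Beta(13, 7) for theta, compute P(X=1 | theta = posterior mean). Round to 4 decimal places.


Posterior mean = alpha/(alpha+beta) = 13/20 = 0.65
P(X=1|theta=mean) = theta = 0.65

0.65


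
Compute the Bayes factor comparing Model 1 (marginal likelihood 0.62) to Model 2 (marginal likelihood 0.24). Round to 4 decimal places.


BF12 = marginal likelihood of M1 / marginal likelihood of M2
= 0.62/0.24
= 2.5833

2.5833


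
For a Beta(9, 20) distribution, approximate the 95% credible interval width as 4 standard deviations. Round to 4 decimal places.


Variance of Beta(a,b) = ab / ((a+b)^2 * (a+b+1))
= 9*20 / ((29)^2 * 30)
= 0.0071
SD = sqrt(0.0071) = 0.0845
Width = 4 * SD = 0.3379

0.3379


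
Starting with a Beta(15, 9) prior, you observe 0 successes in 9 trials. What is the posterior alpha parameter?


For a Beta-Binomial conjugate model:
Posterior alpha = prior alpha + number of successes
= 15 + 0 = 15

15


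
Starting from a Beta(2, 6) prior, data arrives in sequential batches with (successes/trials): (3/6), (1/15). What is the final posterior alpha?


In sequential Bayesian updating, we sum all successes.
Total successes = 4
Final alpha = 2 + 4 = 6

6


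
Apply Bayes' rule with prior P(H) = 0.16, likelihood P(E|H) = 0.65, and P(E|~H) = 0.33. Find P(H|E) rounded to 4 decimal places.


Step 1: Compute marginal P(E) = P(E|H)P(H) + P(E|~H)P(~H)
= 0.65*0.16 + 0.33*0.84 = 0.3812
Step 2: P(H|E) = P(E|H)P(H)/P(E) = 0.104/0.3812
= 0.2728

0.2728


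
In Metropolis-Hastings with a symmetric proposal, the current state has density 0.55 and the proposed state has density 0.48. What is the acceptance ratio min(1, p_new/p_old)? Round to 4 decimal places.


Ratio = p_new / p_old = 0.48 / 0.55 = 0.8727
Acceptance = min(1, 0.8727) = 0.8727

0.8727


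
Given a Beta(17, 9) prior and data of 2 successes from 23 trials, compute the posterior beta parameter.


Number of failures = 23 - 2 = 21
Posterior beta = 9 + 21 = 30

30


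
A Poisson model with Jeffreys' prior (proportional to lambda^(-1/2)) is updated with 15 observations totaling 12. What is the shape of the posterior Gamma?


Posterior = Gamma(0.5 + S, n)
= Gamma(0.5 + 12, 15)
Posterior shape = 0.5 + S = 0.5 + 12 = 12.5

12.5


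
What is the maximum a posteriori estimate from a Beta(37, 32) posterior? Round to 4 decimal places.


The MAP estimate equals the mode of the distribution.
Mode of Beta(a,b) = (a-1)/(a+b-2)
= 36/67
= 0.5373

0.5373


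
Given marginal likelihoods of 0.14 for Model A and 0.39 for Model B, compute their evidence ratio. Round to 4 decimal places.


Ratio = ML(A) / ML(B) = 0.14/0.39
= 0.359

0.359


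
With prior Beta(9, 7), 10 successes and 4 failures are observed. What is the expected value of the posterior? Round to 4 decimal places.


Posterior = Beta(19, 11)
E[theta] = alpha/(alpha+beta)
= 19/30 = 0.6333

0.6333


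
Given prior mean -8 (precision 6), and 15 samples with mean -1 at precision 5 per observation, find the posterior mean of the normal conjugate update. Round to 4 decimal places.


The posterior mean is a precision-weighted average of prior and data.
Post. prec. = 6 + 75 = 81
Post. mean = (-48 + -75)/81 = -123/81 = -1.5185

-1.5185


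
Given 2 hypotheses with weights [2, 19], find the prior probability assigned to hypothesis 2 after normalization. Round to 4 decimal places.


To normalize, divide each weight by the sum of all weights.
Sum = 21
Prior(H2) = 19/21 = 0.9048

0.9048


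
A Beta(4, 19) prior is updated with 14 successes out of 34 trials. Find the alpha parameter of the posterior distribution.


In the Beta-Binomial conjugate update:
alpha_post = alpha_prior + successes
= 4 + 14
= 18

18


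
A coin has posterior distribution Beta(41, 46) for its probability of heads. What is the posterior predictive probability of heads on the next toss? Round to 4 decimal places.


Posterior predictive = E[theta] = alpha/(alpha+beta)
= 41/87
= 0.4713

0.4713


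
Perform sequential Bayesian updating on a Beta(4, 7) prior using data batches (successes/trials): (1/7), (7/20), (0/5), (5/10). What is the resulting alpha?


Accumulate successes: 13
Posterior alpha = prior alpha + sum of successes
= 4 + 13 = 17

17


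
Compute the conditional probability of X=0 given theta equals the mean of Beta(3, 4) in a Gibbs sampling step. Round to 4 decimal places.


Mean of Beta(3, 4) = 0.4286
P(X=0 | theta=0.4286) = 0.5714

0.5714


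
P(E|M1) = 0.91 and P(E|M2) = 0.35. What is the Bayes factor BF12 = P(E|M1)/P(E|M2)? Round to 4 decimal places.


Bayes factor BF12 = P(E|M1) / P(E|M2)
= 0.91 / 0.35
= 2.6

2.6


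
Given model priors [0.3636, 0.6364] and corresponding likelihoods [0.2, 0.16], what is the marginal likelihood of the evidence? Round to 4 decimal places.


P(E) = sum_i P(M_i) P(E|M_i)
= 0.0727 + 0.1018
= 0.1745

0.1745


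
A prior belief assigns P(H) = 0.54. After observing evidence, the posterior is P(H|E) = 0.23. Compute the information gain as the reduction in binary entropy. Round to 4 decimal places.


H(prior) = -0.54*log2(0.54) - 0.46*log2(0.46)
= 0.9954
H(post) = -0.23*log2(0.23) - 0.77*log2(0.77)
= 0.778
IG = 0.9954 - 0.778 = 0.2174

0.2174


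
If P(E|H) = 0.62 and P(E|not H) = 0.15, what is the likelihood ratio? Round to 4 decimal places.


Likelihood ratio = P(E|H) / P(E|not H)
= 0.62 / 0.15
= 4.1333

4.1333


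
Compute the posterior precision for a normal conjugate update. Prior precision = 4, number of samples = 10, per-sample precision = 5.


tau_post = tau_0 + n * tau
= 4 + 10 * 5 = 54

54


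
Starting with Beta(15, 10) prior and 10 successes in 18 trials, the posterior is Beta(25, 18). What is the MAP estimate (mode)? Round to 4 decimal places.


The mode of Beta(a, b) when a > 1 and b > 1 is (a-1)/(a+b-2)
= (25 - 1) / (25 + 18 - 2)
= 24 / 41
= 0.5854

0.5854


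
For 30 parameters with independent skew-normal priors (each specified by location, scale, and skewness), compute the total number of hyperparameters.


A skew-normal prior has 3 hyperparameters per parameter.
Total = 30 * 3 = 90

90


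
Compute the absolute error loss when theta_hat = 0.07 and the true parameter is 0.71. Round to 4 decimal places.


L = |theta_hat - theta_true|
= |0.07 - 0.71| = 0.64

0.64


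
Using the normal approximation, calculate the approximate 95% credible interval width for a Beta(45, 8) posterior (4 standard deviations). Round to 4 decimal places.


Var(Beta) = 45*8/(53^2 * 54) = 0.0024
SD = 0.0487
Width ~ 4*SD = 0.1949

0.1949


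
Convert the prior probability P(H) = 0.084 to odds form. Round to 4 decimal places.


P(not H) = 1 - 0.084 = 0.916
Odds = 0.084 / 0.916 = 0.0917

0.0917


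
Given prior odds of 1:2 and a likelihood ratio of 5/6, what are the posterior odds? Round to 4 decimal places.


Posterior odds = prior odds * LR
Prior odds = 1/2 = 0.5
LR = 5/6 = 0.8333
Posterior odds = 0.5 * 0.8333 = 0.4167

0.4167


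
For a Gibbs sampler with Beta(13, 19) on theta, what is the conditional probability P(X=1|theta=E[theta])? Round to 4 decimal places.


E[theta] = 13/(13+19) = 0.4062
P(X=1|theta) = theta = 0.4062

0.4062


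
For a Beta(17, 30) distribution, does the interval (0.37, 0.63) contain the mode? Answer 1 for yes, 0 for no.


Mode of Beta(a,b) = (a-1)/(a+b-2)
= (17-1)/(17+30-2) = 0.3556
Check: 0.37 <= 0.3556 <= 0.63?
Result: 0

0


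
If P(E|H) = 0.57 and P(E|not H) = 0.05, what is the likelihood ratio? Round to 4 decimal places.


Likelihood ratio = P(E|H) / P(E|not H)
= 0.57 / 0.05
= 11.4

11.4


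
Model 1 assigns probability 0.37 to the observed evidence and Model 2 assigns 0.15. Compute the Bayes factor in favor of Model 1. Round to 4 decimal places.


BF = P(data|M1) / P(data|M2)
= 0.37 / 0.15 = 2.4667

2.4667


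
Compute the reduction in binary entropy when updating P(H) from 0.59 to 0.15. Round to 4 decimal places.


H_before = -p*log2(p) - (1-p)*log2(1-p) for p=0.59: 0.9765
H_after for p=0.15: 0.6098
Reduction = 0.9765 - 0.6098 = 0.3667

0.3667


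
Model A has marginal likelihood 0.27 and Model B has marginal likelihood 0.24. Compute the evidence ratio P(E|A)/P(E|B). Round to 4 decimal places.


Evidence ratio = P(E|A) / P(E|B)
= 0.27 / 0.24
= 1.125

1.125


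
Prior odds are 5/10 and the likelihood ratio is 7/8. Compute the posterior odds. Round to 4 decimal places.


Posterior odds = prior odds * likelihood ratio
= (5/10) * (7/8)
= 35 / 80
= 0.4375

0.4375


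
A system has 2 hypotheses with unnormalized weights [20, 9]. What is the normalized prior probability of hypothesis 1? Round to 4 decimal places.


The normalized prior is the weight divided by the total.
Total weight = 29
P(H1) = 20 / 29 = 0.6897

0.6897


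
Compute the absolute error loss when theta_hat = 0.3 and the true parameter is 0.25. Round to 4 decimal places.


L = |theta_hat - theta_true|
= |0.3 - 0.25| = 0.05

0.05


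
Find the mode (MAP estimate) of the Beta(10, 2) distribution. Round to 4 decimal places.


For Beta(a,b) with a,b > 1:
Mode = (a-1)/(a+b-2) = (10-1)/(12-2)
= 9/10 = 0.9

0.9


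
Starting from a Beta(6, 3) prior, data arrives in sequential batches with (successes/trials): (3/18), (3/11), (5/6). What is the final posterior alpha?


In sequential Bayesian updating, we sum all successes.
Total successes = 11
Final alpha = 6 + 11 = 17

17


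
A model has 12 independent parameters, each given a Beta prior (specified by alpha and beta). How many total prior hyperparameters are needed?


Each Beta prior needs 2 hyperparameters (alpha and beta).
Total = 2 * 12 = 24

24


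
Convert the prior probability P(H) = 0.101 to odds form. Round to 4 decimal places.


P(not H) = 1 - 0.101 = 0.899
Odds = 0.101 / 0.899 = 0.1123

0.1123


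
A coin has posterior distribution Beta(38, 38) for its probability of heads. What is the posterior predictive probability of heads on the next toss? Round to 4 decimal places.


Posterior predictive = E[theta] = alpha/(alpha+beta)
= 38/76
= 0.5

0.5


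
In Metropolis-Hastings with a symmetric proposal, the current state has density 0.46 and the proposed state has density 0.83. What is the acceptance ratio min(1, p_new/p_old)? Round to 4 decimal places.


Ratio = p_new / p_old = 0.83 / 0.46 = 1.8043
Acceptance = min(1, 1.8043) = 1.0

1.0


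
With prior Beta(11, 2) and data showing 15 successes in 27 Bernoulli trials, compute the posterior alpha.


Conjugate update: alpha_posterior = alpha_prior + k
= 11 + 15 = 26

26


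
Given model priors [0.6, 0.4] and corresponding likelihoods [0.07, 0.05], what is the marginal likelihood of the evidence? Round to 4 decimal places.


P(E) = sum_i P(M_i) P(E|M_i)
= 0.042 + 0.02
= 0.062

0.062


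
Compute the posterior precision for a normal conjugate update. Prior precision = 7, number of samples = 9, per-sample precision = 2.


tau_post = tau_0 + n * tau
= 7 + 9 * 2 = 25

25


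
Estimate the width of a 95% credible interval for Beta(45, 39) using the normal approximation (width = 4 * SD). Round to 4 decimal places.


For Beta(a,b): Var = ab/((a+b)^2(a+b+1))
Var = 0.0029, SD = 0.0541
Approximate 95% CI width = 4 * 0.0541 = 0.2164

0.2164


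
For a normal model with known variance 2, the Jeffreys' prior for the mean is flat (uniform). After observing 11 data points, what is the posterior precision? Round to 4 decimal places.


Jeffreys' prior for normal mean (known variance) is flat.
Prior precision = 0.
Posterior precision = prior_prec + n/sigma^2 = 0 + 11/2
= 5.5

5.5


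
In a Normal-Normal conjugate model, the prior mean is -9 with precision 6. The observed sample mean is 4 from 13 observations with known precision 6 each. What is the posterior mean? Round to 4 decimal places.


Posterior precision = tau0 + n*tau = 6 + 13*6 = 84
Posterior mean = (tau0*mu0 + n*tau*xbar) / posterior_precision
= (6*-9 + 13*6*4) / 84
= 258 / 84 = 3.0714

3.0714


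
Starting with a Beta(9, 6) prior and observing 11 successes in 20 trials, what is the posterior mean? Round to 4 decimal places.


Posterior parameters: alpha = 9 + 11 = 20
beta = 6 + 9 = 15
Posterior mean = alpha / (alpha + beta) = 20 / 35
= 0.5714

0.5714


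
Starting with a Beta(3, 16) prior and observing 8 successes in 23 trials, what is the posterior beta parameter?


Posterior beta = prior beta + failures
Failures = 23 - 8 = 15
beta_post = 16 + 15 = 31

31


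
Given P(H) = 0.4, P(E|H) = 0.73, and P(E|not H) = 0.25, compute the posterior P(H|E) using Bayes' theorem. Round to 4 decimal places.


By Bayes' theorem: P(H|E) = P(E|H)*P(H) / P(E)
P(E) = P(E|H)*P(H) + P(E|not H)*P(not H)
P(E) = 0.73*0.4 + 0.25*0.6 = 0.442
P(H|E) = 0.73*0.4 / 0.442 = 0.6606

0.6606


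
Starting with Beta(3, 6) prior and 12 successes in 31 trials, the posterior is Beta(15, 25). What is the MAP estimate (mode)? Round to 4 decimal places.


The mode of Beta(a, b) when a > 1 and b > 1 is (a-1)/(a+b-2)
= (15 - 1) / (15 + 25 - 2)
= 14 / 38
= 0.3684

0.3684


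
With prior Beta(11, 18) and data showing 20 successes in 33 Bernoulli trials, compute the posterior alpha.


Conjugate update: alpha_posterior = alpha_prior + k
= 11 + 20 = 31

31


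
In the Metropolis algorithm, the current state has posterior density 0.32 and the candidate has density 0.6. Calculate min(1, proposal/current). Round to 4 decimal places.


Ratio = 0.6/0.32 = 1.875
Acceptance probability = min(1, 1.875)
= 1.0

1.0


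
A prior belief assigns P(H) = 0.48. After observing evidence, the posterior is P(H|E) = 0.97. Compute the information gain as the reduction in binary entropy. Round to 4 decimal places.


H(prior) = -0.48*log2(0.48) - 0.52*log2(0.52)
= 0.9988
H(post) = -0.97*log2(0.97) - 0.03*log2(0.03)
= 0.1944
IG = 0.9988 - 0.1944 = 0.8045

0.8045


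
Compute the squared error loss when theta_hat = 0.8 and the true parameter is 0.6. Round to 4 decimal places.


L = (theta_hat - theta_true)^2
= (0.8 - 0.6)^2
= 0.2^2 = 0.04

0.04


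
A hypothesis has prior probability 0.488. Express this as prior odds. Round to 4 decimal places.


Odds = P(H) / P(not H) = 0.488 / 0.512
= 0.9531

0.9531


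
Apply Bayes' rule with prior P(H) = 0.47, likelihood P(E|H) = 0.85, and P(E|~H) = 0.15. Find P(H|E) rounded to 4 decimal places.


Step 1: Compute marginal P(E) = P(E|H)P(H) + P(E|~H)P(~H)
= 0.85*0.47 + 0.15*0.53 = 0.479
Step 2: P(H|E) = P(E|H)P(H)/P(E) = 0.3995/0.479
= 0.834

0.834


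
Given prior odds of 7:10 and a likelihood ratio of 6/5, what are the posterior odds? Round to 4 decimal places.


Posterior odds = prior odds * LR
Prior odds = 7/10 = 0.7
LR = 6/5 = 1.2
Posterior odds = 0.7 * 1.2 = 0.84

0.84


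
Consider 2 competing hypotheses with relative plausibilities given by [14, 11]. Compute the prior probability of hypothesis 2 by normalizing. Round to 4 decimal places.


Sum of weights = 14 + 11 = 25
Normalized prior for H2 = 11 / 25
= 0.44

0.44


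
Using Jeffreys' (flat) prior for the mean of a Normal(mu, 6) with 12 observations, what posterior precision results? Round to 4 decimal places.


Flat prior means prior precision is 0.
Posterior precision = n / sigma^2 = 12/6 = 2.0

2.0


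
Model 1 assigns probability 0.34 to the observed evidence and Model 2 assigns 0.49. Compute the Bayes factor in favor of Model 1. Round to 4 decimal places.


BF = P(data|M1) / P(data|M2)
= 0.34 / 0.49 = 0.6939

0.6939


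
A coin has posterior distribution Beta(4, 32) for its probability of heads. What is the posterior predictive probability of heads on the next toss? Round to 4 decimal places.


Posterior predictive = E[theta] = alpha/(alpha+beta)
= 4/36
= 0.1111

0.1111


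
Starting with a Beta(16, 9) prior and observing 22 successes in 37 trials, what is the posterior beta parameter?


Posterior beta = prior beta + failures
Failures = 37 - 22 = 15
beta_post = 9 + 15 = 24

24


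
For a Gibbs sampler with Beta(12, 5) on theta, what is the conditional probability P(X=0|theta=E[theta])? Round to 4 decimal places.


E[theta] = 12/(12+5) = 0.7059
P(X=0|theta) = 1 - theta = 0.2941

0.2941


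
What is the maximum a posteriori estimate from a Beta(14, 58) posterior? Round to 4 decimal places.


The MAP estimate equals the mode of the distribution.
Mode of Beta(a,b) = (a-1)/(a+b-2)
= 13/70
= 0.1857

0.1857


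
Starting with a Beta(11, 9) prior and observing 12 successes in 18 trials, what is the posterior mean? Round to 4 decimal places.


Posterior parameters: alpha = 11 + 12 = 23
beta = 9 + 6 = 15
Posterior mean = alpha / (alpha + beta) = 23 / 38
= 0.6053

0.6053


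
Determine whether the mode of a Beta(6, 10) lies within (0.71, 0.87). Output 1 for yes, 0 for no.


First find the mode: (a-1)/(a+b-2) = 0.3571
Is 0.3571 in (0.71, 0.87)? 0

0


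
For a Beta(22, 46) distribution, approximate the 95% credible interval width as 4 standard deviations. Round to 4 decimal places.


Variance of Beta(a,b) = ab / ((a+b)^2 * (a+b+1))
= 22*46 / ((68)^2 * 69)
= 0.0032
SD = sqrt(0.0032) = 0.0563
Width = 4 * SD = 0.2253

0.2253


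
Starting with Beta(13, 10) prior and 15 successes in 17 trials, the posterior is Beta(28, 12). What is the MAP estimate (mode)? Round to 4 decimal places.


The mode of Beta(a, b) when a > 1 and b > 1 is (a-1)/(a+b-2)
= (28 - 1) / (28 + 12 - 2)
= 27 / 38
= 0.7105

0.7105


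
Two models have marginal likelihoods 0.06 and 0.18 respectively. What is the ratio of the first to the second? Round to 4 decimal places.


Evidence ratio = 0.06 / 0.18
= 0.3333

0.3333


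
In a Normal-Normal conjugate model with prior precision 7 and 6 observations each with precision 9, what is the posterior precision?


Posterior precision = prior precision + n * observation precision
= 7 + 6 * 9
= 7 + 54 = 61

61


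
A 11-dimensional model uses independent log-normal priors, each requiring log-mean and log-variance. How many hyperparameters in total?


Per parameter: 2 (log-mean and log-variance).
Total = 11 * 2 = 22

22


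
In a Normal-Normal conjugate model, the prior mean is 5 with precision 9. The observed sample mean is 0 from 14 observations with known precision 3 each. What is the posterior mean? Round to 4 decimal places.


Posterior precision = tau0 + n*tau = 9 + 14*3 = 51
Posterior mean = (tau0*mu0 + n*tau*xbar) / posterior_precision
= (9*5 + 14*3*0) / 51
= 45 / 51 = 0.8824

0.8824


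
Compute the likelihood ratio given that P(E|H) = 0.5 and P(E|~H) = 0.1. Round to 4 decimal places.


LR = P(E|H) / P(E|~H)
= 0.5 / 0.1 = 5.0

5.0


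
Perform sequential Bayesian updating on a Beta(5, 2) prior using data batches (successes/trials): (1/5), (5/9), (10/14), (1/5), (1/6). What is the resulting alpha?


Accumulate successes: 18
Posterior alpha = prior alpha + sum of successes
= 5 + 18 = 23

23


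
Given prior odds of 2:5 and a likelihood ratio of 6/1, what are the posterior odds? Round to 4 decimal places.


Posterior odds = prior odds * LR
Prior odds = 2/5 = 0.4
LR = 6/1 = 6.0
Posterior odds = 0.4 * 6.0 = 2.4

2.4


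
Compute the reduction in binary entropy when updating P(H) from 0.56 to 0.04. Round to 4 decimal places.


H_before = -p*log2(p) - (1-p)*log2(1-p) for p=0.56: 0.9896
H_after for p=0.04: 0.2423
Reduction = 0.9896 - 0.2423 = 0.7473

0.7473


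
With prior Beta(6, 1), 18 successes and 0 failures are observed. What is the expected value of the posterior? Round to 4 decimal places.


Posterior = Beta(24, 1)
E[theta] = alpha/(alpha+beta)
= 24/25 = 0.96

0.96


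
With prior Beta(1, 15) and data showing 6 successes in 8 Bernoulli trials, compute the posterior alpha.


Conjugate update: alpha_posterior = alpha_prior + k
= 1 + 6 = 7

7


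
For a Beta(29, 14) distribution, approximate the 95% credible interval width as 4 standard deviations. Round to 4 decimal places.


Variance of Beta(a,b) = ab / ((a+b)^2 * (a+b+1))
= 29*14 / ((43)^2 * 44)
= 0.005
SD = sqrt(0.005) = 0.0706
Width = 4 * SD = 0.2826

0.2826


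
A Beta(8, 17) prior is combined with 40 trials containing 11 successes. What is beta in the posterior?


In conjugate updating:
beta_posterior = beta_prior + (n - k)
= 17 + (40 - 11)
= 17 + 29 = 46

46


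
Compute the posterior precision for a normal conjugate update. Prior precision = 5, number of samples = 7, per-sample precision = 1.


tau_post = tau_0 + n * tau
= 5 + 7 * 1 = 12

12


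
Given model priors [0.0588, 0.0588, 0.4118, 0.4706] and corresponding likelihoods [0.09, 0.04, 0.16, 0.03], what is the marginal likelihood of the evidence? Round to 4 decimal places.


P(E) = sum_i P(M_i) P(E|M_i)
= 0.0053 + 0.0024 + 0.0659 + 0.0141
= 0.0877

0.0877


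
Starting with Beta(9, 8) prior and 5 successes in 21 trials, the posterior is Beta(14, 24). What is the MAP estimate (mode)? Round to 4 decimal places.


The mode of Beta(a, b) when a > 1 and b > 1 is (a-1)/(a+b-2)
= (14 - 1) / (14 + 24 - 2)
= 13 / 36
= 0.3611

0.3611


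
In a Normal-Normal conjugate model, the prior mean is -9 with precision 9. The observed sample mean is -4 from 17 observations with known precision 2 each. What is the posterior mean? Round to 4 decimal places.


Posterior precision = tau0 + n*tau = 9 + 17*2 = 43
Posterior mean = (tau0*mu0 + n*tau*xbar) / posterior_precision
= (9*-9 + 17*2*-4) / 43
= -217 / 43 = -5.0465

-5.0465


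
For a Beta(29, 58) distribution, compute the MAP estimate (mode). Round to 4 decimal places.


MAP = mode = (a-1)/(a+b-2)
= (29-1)/(29+58-2)
= 28/85 = 0.3294

0.3294


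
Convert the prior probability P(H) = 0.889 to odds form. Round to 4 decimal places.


P(not H) = 1 - 0.889 = 0.111
Odds = 0.889 / 0.111 = 8.009

8.009


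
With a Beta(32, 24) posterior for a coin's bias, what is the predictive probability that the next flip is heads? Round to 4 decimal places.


The predictive probability equals the posterior mean.
P(next = heads) = alpha / (alpha + beta)
= 32 / 56 = 0.5714

0.5714


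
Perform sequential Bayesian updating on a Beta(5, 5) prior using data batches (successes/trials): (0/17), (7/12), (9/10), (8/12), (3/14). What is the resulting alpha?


Accumulate successes: 27
Posterior alpha = prior alpha + sum of successes
= 5 + 27 = 32

32


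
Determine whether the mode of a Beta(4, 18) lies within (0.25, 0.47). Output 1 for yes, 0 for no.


First find the mode: (a-1)/(a+b-2) = 0.15
Is 0.15 in (0.25, 0.47)? 0

0


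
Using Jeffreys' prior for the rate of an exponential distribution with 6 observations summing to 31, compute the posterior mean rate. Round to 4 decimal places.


Jeffreys' prior leads to posterior Gamma(6, 31).
Mean = 6/31 = 0.1935

0.1935


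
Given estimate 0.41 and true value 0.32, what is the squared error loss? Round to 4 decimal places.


Squared error = (estimate - true)^2
Difference = 0.09
Loss = 0.09^2 = 0.0081

0.0081


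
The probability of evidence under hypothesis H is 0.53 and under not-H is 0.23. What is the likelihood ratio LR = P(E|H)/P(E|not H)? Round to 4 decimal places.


LR = 0.53 / 0.23
= 2.3043

2.3043


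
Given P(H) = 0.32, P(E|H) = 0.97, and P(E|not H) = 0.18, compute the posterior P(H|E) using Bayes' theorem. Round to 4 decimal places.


By Bayes' theorem: P(H|E) = P(E|H)*P(H) / P(E)
P(E) = P(E|H)*P(H) + P(E|not H)*P(not H)
P(E) = 0.97*0.32 + 0.18*0.68 = 0.4328
P(H|E) = 0.97*0.32 / 0.4328 = 0.7172

0.7172


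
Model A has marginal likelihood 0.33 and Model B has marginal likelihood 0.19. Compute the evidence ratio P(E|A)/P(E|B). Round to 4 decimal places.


Evidence ratio = P(E|A) / P(E|B)
= 0.33 / 0.19
= 1.7368

1.7368


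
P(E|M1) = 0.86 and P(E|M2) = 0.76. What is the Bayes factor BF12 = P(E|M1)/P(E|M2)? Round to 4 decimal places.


Bayes factor BF12 = P(E|M1) / P(E|M2)
= 0.86 / 0.76
= 1.1316

1.1316


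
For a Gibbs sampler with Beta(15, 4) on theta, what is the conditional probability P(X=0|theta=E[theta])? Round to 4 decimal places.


E[theta] = 15/(15+4) = 0.7895
P(X=0|theta) = 1 - theta = 0.2105

0.2105


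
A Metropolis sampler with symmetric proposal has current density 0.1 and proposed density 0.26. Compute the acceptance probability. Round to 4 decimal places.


For symmetric proposals, acceptance = min(1, pi(x*)/pi(x))
= min(1, 0.26/0.1)
= min(1, 2.6) = 1.0

1.0


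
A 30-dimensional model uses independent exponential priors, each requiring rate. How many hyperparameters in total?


Per parameter: 1 (rate).
Total = 30 * 1 = 30

30


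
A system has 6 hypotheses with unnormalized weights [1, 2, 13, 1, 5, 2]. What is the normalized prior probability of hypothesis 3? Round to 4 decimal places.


The normalized prior is the weight divided by the total.
Total weight = 24
P(H3) = 13 / 24 = 0.5417

0.5417


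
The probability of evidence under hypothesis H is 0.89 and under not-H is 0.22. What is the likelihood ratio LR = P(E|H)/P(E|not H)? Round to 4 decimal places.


LR = 0.89 / 0.22
= 4.0455

4.0455


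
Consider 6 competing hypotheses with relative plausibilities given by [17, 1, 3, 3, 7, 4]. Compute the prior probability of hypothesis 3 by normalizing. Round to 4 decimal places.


Sum of weights = 17 + 1 + 3 + 3 + 7 + 4 = 35
Normalized prior for H3 = 3 / 35
= 0.0857

0.0857


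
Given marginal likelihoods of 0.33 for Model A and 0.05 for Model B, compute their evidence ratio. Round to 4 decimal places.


Ratio = ML(A) / ML(B) = 0.33/0.05
= 6.6

6.6


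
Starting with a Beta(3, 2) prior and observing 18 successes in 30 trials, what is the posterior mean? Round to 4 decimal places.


Posterior parameters: alpha = 3 + 18 = 21
beta = 2 + 12 = 14
Posterior mean = alpha / (alpha + beta) = 21 / 35
= 0.6

0.6


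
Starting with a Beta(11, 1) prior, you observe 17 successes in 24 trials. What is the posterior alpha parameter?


For a Beta-Binomial conjugate model:
Posterior alpha = prior alpha + number of successes
= 11 + 17 = 28

28


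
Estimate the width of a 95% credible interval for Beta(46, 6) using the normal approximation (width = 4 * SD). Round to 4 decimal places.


For Beta(a,b): Var = ab/((a+b)^2(a+b+1))
Var = 0.0019, SD = 0.0439
Approximate 95% CI width = 4 * 0.0439 = 0.1755

0.1755


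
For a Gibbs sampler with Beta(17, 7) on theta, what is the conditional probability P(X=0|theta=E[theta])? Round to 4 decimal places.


E[theta] = 17/(17+7) = 0.7083
P(X=0|theta) = 1 - theta = 0.2917

0.2917


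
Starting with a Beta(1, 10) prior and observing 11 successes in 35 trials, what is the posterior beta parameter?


Posterior beta = prior beta + failures
Failures = 35 - 11 = 24
beta_post = 10 + 24 = 34

34


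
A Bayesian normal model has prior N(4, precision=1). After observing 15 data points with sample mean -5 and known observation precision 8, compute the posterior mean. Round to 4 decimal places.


Posterior mean = (prior_precision * prior_mean + n * data_precision * data_mean) / (prior_precision + n * data_precision)
Numerator = 1*4 + 15*8*-5 = -596
Denominator = 1 + 15*8 = 121
Posterior mean = -4.9256

-4.9256


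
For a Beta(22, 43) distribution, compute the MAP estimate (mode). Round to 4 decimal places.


MAP = mode = (a-1)/(a+b-2)
= (22-1)/(22+43-2)
= 21/63 = 0.3333

0.3333


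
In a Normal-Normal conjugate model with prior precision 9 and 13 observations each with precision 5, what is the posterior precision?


Posterior precision = prior precision + n * observation precision
= 9 + 13 * 5
= 9 + 65 = 74

74


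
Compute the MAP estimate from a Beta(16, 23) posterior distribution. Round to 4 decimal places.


MAP = mode of Beta distribution
= (alpha - 1)/(alpha + beta - 2)
= (16-1)/(16+23-2)
= 15/37 = 0.4054

0.4054


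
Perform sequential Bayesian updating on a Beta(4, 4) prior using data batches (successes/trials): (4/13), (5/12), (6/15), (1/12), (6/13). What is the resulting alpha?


Accumulate successes: 22
Posterior alpha = prior alpha + sum of successes
= 4 + 22 = 26

26


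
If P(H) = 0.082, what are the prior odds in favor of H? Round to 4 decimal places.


Prior odds = P(H) / (1 - P(H))
= 0.082 / 0.918
= 0.0893

0.0893


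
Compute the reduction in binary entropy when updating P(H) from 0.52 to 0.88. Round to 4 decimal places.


H_before = -p*log2(p) - (1-p)*log2(1-p) for p=0.52: 0.9988
H_after for p=0.88: 0.5294
Reduction = 0.9988 - 0.5294 = 0.4695

0.4695


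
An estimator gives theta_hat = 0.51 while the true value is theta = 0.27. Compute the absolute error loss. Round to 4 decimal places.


The absolute error loss is |theta_hat - theta|
= |0.51 - 0.27|
= 0.24

0.24


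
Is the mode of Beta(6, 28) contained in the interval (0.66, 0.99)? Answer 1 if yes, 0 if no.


Mode = (a-1)/(a+b-2) = 5/32 = 0.1562
Interval: (0.66, 0.99)
Contains mode? 0

0


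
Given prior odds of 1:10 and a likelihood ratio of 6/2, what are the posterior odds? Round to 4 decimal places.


Posterior odds = prior odds * LR
Prior odds = 1/10 = 0.1
LR = 6/2 = 3.0
Posterior odds = 0.1 * 3.0 = 0.3

0.3


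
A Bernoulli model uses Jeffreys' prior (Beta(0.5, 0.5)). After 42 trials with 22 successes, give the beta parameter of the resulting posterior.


Posterior = Beta(prior_alpha + successes, prior_beta + failures)
= Beta(0.5 + 22, 0.5 + 20)
Posterior beta = 0.5 + (n - k) = 0.5 + 20 = 20.5

20.5


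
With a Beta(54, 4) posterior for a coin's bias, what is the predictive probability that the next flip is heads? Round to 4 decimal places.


The predictive probability equals the posterior mean.
P(next = heads) = alpha / (alpha + beta)
= 54 / 58 = 0.931

0.931


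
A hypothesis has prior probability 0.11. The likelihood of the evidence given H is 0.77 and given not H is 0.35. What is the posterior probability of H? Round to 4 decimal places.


Using Bayes' theorem:
P(E) = 0.11 * 0.77 + 0.89 * 0.35
P(E) = 0.3962
P(H|E) = (0.11 * 0.77) / 0.3962 = 0.2138

0.2138


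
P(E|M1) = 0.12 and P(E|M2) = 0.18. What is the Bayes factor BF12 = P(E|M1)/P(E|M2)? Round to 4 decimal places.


Bayes factor BF12 = P(E|M1) / P(E|M2)
= 0.12 / 0.18
= 0.6667

0.6667


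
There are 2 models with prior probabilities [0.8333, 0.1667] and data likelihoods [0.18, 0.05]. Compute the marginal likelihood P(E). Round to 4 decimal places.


P(E) = sum over models of P(M_i) * P(E|M_i)
= 0.8333*0.18 + 0.1667*0.05
= 0.1583

0.1583


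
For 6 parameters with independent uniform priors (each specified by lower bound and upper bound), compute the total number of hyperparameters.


A uniform prior has 2 hyperparameters per parameter.
Total = 6 * 2 = 12

12


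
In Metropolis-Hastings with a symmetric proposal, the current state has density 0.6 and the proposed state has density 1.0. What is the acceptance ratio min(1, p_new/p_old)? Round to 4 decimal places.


Ratio = p_new / p_old = 1.0 / 0.6 = 1.6667
Acceptance = min(1, 1.6667) = 1.0

1.0


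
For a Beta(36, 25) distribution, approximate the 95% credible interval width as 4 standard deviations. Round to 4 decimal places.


Variance of Beta(a,b) = ab / ((a+b)^2 * (a+b+1))
= 36*25 / ((61)^2 * 62)
= 0.0039
SD = sqrt(0.0039) = 0.0625
Width = 4 * SD = 0.2498

0.2498


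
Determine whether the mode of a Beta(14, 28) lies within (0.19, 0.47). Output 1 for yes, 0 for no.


First find the mode: (a-1)/(a+b-2) = 0.325
Is 0.325 in (0.19, 0.47)? 1

1


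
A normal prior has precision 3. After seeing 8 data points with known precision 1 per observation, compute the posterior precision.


In the conjugate normal model, precisions add:
tau_posterior = tau_prior + n * tau_data
= 3 + 8*1 = 11

11


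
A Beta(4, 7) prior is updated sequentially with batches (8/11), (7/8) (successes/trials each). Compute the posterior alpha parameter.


Sequential conjugate updating is equivalent to a single batch update.
Total successes across all batches = 15
alpha_posterior = alpha_prior + total_successes = 4 + 15
= 19

19


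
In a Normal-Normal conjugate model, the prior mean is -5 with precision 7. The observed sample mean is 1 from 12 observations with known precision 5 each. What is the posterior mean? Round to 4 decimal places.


Posterior precision = tau0 + n*tau = 7 + 12*5 = 67
Posterior mean = (tau0*mu0 + n*tau*xbar) / posterior_precision
= (7*-5 + 12*5*1) / 67
= 25 / 67 = 0.3731

0.3731


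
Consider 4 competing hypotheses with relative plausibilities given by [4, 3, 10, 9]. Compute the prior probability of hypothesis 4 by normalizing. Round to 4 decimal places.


Sum of weights = 4 + 3 + 10 + 9 = 26
Normalized prior for H4 = 9 / 26
= 0.3462

0.3462


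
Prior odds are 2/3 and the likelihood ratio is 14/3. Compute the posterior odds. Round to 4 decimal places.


Posterior odds = prior odds * likelihood ratio
= (2/3) * (14/3)
= 28 / 9
= 3.1111

3.1111


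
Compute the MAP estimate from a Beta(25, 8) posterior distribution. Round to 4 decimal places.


MAP = mode of Beta distribution
= (alpha - 1)/(alpha + beta - 2)
= (25-1)/(25+8-2)
= 24/31 = 0.7742

0.7742


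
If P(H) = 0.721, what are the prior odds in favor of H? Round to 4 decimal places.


Prior odds = P(H) / (1 - P(H))
= 0.721 / 0.279
= 2.5842

2.5842


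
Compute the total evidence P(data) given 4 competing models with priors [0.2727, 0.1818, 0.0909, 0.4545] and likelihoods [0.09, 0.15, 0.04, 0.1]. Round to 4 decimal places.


Marginal likelihood = sum P(model_i) * P(data|model_i)
Model 1: 0.2727 * 0.09 = 0.0245
Model 2: 0.1818 * 0.15 = 0.0273
Model 3: 0.0909 * 0.04 = 0.0036
Model 4: 0.4545 * 0.1 = 0.0455
Total = 0.1009

0.1009


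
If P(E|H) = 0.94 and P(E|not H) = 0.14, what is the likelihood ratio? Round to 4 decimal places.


Likelihood ratio = P(E|H) / P(E|not H)
= 0.94 / 0.14
= 6.7143

6.7143


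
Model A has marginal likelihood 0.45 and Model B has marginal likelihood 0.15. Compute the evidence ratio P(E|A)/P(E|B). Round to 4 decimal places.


Evidence ratio = P(E|A) / P(E|B)
= 0.45 / 0.15
= 3.0

3.0


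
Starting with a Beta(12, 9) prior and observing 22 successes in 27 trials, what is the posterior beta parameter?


Posterior beta = prior beta + failures
Failures = 27 - 22 = 5
beta_post = 9 + 5 = 14

14
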